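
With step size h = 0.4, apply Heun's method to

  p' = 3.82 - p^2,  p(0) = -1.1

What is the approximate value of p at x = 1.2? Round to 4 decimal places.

Heun: k1 = f(x_n, p_n); k2 = f(x_n + h, p_n + h·k1); p_{n+1} = p_n + (h/2)·(k1 + k2).
x=0.000000, p=-1.100000:
  k1 = f(0.000000, -1.100000) = 2.610000
  k2 = f(0.400000, -0.056000) = 3.816864
  p ← -1.100000 + (0.4/2)·(2.610000 + 3.816864) = 0.185373
x=0.400000, p=0.185373:
  k1 = f(0.400000, 0.185373) = 3.785637
  k2 = f(0.800000, 1.699628) = 0.931266
  p ← 0.185373 + (0.4/2)·(3.785637 + 0.931266) = 1.128753
x=0.800000, p=1.128753:
  k1 = f(0.800000, 1.128753) = 2.545916
  k2 = f(1.200000, 2.147120) = -0.790123
  p ← 1.128753 + (0.4/2)·(2.545916 + (-0.790123)) = 1.479912
p(1.2) ≈ 1.4799

1.4799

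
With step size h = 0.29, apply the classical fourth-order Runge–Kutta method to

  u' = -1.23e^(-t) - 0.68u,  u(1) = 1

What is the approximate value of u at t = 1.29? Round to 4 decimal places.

0.7181

RK4: k1 = f(t_n, u_n); k2 = f(t_n + h/2, u_n + (h/2)·k1); k3 = f(t_n + h/2, u_n + (h/2)·k2); k4 = f(t_n + h, u_n + h·k3); u_{n+1} = u_n + (h/6)·(k1 + 2k2 + 2k3 + k4).
t=1.000000, u=1.000000:
  k1 = f(1.000000, 1.000000) = -1.132492
  k2 = f(1.145000, 0.835789) = -0.959752
  k3 = f(1.145000, 0.860836) = -0.976784
  k4 = f(1.290000, 0.716733) = -0.825961
  u ← 1.000000 + (0.29/6)·(k1 + 2k2 + 2k3 + k4) = 0.718143
u(1.29) ≈ 0.7181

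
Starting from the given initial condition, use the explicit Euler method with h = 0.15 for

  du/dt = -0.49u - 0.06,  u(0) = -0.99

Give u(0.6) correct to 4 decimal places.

-0.7617

Euler: u_{n+1} = u_n + h·f(t_n, u_n).
t=0.000000, u=-0.990000: f=0.425100 → u ← -0.990000 + 0.15·0.425100 = -0.926235
t=0.150000, u=-0.926235: f=0.393855 → u ← -0.926235 + 0.15·0.393855 = -0.867157
t=0.300000, u=-0.867157: f=0.364907 → u ← -0.867157 + 0.15·0.364907 = -0.812421
t=0.450000, u=-0.812421: f=0.338086 → u ← -0.812421 + 0.15·0.338086 = -0.761708
u(0.6) ≈ -0.7617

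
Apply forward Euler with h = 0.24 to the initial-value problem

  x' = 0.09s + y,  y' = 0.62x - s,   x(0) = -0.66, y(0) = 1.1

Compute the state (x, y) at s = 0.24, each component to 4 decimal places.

-0.3960, 1.0018

Euler on (x,y): x_{n+1} = x_n + h·x', y_{n+1} = y_n + h·y'.
0.000000: (-0.660000, 1.100000); f=(1.100000, -0.409200) → (-0.396000, 1.001792)
(x(0.24), y(0.24)) ≈ (-0.3960, 1.0018)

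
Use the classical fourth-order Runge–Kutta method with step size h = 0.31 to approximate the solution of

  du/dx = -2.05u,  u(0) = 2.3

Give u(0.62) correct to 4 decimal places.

0.6472

RK4: k1 = f(x_n, u_n); k2 = f(x_n + h/2, u_n + (h/2)·k1); k3 = f(x_n + h/2, u_n + (h/2)·k2); k4 = f(x_n + h, u_n + h·k3); u_{n+1} = u_n + (h/6)·(k1 + 2k2 + 2k3 + k4).
x=0.000000, u=2.300000:
  k1 = f(0.000000, 2.300000) = -4.715000
  k2 = f(0.155000, 1.569175) = -3.216809
  k3 = f(0.155000, 1.801395) = -3.692859
  k4 = f(0.310000, 1.155214) = -2.368188
  u ← 2.300000 + (0.31/6)·(k1 + 2k2 + 2k3 + k4) = 1.220036
x=0.310000, u=1.220036:
  k1 = f(0.310000, 1.220036) = -2.501074
  k2 = f(0.465000, 0.832370) = -1.706358
  k3 = f(0.465000, 0.955551) = -1.958879
  k4 = f(0.620000, 0.612784) = -1.256207
  u ← 1.220036 + (0.31/6)·(k1 + 2k2 + 2k3 + k4) = 0.647169
u(0.62) ≈ 0.6472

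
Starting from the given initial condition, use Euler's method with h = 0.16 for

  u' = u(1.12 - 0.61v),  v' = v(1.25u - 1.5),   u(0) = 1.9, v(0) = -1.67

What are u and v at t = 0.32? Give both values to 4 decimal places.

Euler on (u,v): u_{n+1} = u_n + h·u', v_{n+1} = v_n + h·v'.
0.000000: (1.900000, -1.670000); f=(4.063530, -1.461250) → (2.550165, -1.903800)
0.160000: (2.550165, -1.903800); f=(5.817737, -3.213055) → (3.481003, -2.417889)
(u(0.32), v(0.32)) ≈ (3.4810, -2.4179)

3.4810, -2.4179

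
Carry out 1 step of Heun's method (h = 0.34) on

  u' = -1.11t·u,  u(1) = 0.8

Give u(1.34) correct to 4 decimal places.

Heun: k1 = f(t_n, u_n); k2 = f(t_n + h, u_n + h·k1); u_{n+1} = u_n + (h/2)·(k1 + k2).
t=1.000000, u=0.800000:
  k1 = f(1.000000, 0.800000) = -0.888000
  k2 = f(1.340000, 0.498080) = -0.740844
  u ← 0.800000 + (0.34/2)·(-0.888000 + (-0.740844)) = 0.523096
u(1.34) ≈ 0.5231

0.5231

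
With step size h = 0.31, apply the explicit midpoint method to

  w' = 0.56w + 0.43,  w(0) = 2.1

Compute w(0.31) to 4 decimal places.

Midpoint: k1 = f(t_n, w_n); k2 = f(t_n + h/2, w_n + (h/2)·k1); w_{n+1} = w_n + h·k2.
t=0.000000, w=2.100000:
  k1 = f(0.000000, 2.100000) = 1.606000
  k2 = f(0.155000, 2.348930) = 1.745401
  w ← 2.100000 + 0.31·1.745401 = 2.641074
w(0.31) ≈ 2.6411

2.6411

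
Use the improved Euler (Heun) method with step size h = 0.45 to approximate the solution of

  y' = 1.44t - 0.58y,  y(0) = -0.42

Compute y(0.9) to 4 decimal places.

0.2611

Heun: k1 = f(t_n, y_n); k2 = f(t_n + h, y_n + h·k1); y_{n+1} = y_n + (h/2)·(k1 + k2).
t=0.000000, y=-0.420000:
  k1 = f(0.000000, -0.420000) = 0.243600
  k2 = f(0.450000, -0.310380) = 0.828020
  y ← -0.420000 + (0.45/2)·(0.243600 + 0.828020) = -0.178885
t=0.450000, y=-0.178885:
  k1 = f(0.450000, -0.178885) = 0.751754
  k2 = f(0.900000, 0.159404) = 1.203546
  y ← -0.178885 + (0.45/2)·(0.751754 + 1.203546) = 0.261057
y(0.9) ≈ 0.2611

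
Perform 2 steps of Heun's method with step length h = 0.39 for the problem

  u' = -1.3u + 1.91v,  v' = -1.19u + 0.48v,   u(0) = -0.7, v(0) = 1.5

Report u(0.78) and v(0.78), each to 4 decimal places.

Heun on (u,v): k1 = f(x_n, state_n); k2 = f(x_n + h, state_n + h·k1); state_{n+1} = state_n + (h/2)·(k1 + k2).
0.000000: (-0.700000, 1.500000)
  k1 = (3.775000, 1.553000)
  predictor → (0.772250, 2.105670)
  k2 = (3.017905, 0.091744)
  → (0.624616, 1.820725)
0.390000: (0.624616, 1.820725)
  k1 = (2.665584, 0.130655)
  predictor → (1.664194, 1.871680)
  k2 = (1.411457, -1.081984)
  → (1.419639, 1.635216)
(u(0.78), v(0.78)) ≈ (1.4196, 1.6352)

1.4196, 1.6352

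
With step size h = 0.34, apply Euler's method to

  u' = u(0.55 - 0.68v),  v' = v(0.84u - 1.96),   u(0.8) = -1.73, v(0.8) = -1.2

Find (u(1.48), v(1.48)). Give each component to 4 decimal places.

-2.8944, -0.0751

Euler on (u,v): u_{n+1} = u_n + h·u', v_{n+1} = v_n + h·v'.
0.800000: (-1.730000, -1.200000); f=(-2.363180, 4.095840) → (-2.533481, 0.192586)
1.140000: (-2.533481, 0.192586); f=(-1.061635, -0.787314) → (-2.894437, -0.075101)
(u(1.48), v(1.48)) ≈ (-2.8944, -0.0751)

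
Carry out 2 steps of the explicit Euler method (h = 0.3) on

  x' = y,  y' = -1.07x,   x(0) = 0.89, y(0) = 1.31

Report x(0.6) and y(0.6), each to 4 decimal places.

1.5903, 0.6125

Euler on (x,y): x_{n+1} = x_n + h·x', y_{n+1} = y_n + h·y'.
0.000000: (0.890000, 1.310000); f=(1.310000, -0.952300) → (1.283000, 1.024310)
0.300000: (1.283000, 1.024310); f=(1.024310, -1.372810) → (1.590293, 0.612467)
(x(0.6), y(0.6)) ≈ (1.5903, 0.6125)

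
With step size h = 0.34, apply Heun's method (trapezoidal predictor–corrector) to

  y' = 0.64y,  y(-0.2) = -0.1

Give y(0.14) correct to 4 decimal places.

-0.1241

Heun: k1 = f(x_n, y_n); k2 = f(x_n + h, y_n + h·k1); y_{n+1} = y_n + (h/2)·(k1 + k2).
x=-0.200000, y=-0.100000:
  k1 = f(-0.200000, -0.100000) = -0.064000
  k2 = f(0.140000, -0.121760) = -0.077926
  y ← -0.100000 + (0.34/2)·(-0.064000 + (-0.077926)) = -0.124127
y(0.14) ≈ -0.1241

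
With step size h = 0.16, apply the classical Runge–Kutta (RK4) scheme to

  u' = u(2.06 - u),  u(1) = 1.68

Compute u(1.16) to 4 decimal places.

1.7718

RK4: k1 = f(x_n, u_n); k2 = f(x_n + h/2, u_n + (h/2)·k1); k3 = f(x_n + h/2, u_n + (h/2)·k2); k4 = f(x_n + h, u_n + h·k3); u_{n+1} = u_n + (h/6)·(k1 + 2k2 + 2k3 + k4).
x=1.000000, u=1.680000:
  k1 = f(1.000000, 1.680000) = 0.638400
  k2 = f(1.080000, 1.731072) = 0.569398
  k3 = f(1.080000, 1.725552) = 0.577108
  k4 = f(1.160000, 1.772337) = 0.509835
  u ← 1.680000 + (0.16/6)·(k1 + 2k2 + 2k3 + k4) = 1.771767
u(1.16) ≈ 1.7718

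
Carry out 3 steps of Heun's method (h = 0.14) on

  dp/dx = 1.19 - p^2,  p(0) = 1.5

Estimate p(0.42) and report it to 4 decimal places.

Heun: k1 = f(x_n, p_n); k2 = f(x_n + h, p_n + h·k1); p_{n+1} = p_n + (h/2)·(k1 + k2).
x=0.000000, p=1.500000:
  k1 = f(0.000000, 1.500000) = -1.060000
  k2 = f(0.140000, 1.351600) = -0.636823
  p ← 1.500000 + (0.14/2)·(-1.060000 + (-0.636823)) = 1.381222
x=0.140000, p=1.381222:
  k1 = f(0.140000, 1.381222) = -0.717775
  k2 = f(0.280000, 1.280734) = -0.450279
  p ← 1.381222 + (0.14/2)·(-0.717775 + (-0.450279)) = 1.299459
x=0.280000, p=1.299459:
  k1 = f(0.280000, 1.299459) = -0.498593
  k2 = f(0.420000, 1.229656) = -0.322053
  p ← 1.299459 + (0.14/2)·(-0.498593 + (-0.322053)) = 1.242013
p(0.42) ≈ 1.2420

1.2420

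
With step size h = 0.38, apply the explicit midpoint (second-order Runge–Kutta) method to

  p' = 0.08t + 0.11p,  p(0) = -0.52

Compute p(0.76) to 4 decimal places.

-0.5417

Midpoint: k1 = f(t_n, p_n); k2 = f(t_n + h/2, p_n + (h/2)·k1); p_{n+1} = p_n + h·k2.
t=0.000000, p=-0.520000:
  k1 = f(0.000000, -0.520000) = -0.057200
  k2 = f(0.190000, -0.530868) = -0.043195
  p ← -0.520000 + 0.38·(-0.043195) = -0.536414
t=0.380000, p=-0.536414:
  k1 = f(0.380000, -0.536414) = -0.028606
  k2 = f(0.570000, -0.541849) = -0.014003
  p ← -0.536414 + 0.38·(-0.014003) = -0.541736
p(0.76) ≈ -0.5417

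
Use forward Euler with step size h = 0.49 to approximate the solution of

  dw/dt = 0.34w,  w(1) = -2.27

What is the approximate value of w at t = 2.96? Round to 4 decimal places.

Euler: w_{n+1} = w_n + h·f(t_n, w_n).
t=1.000000, w=-2.270000: f=-0.771800 → w ← -2.270000 + 0.49·(-0.771800) = -2.648182
t=1.490000, w=-2.648182: f=-0.900382 → w ← -2.648182 + 0.49·(-0.900382) = -3.089369
t=1.980000, w=-3.089369: f=-1.050386 → w ← -3.089369 + 0.49·(-1.050386) = -3.604058
t=2.470000, w=-3.604058: f=-1.225380 → w ← -3.604058 + 0.49·(-1.225380) = -4.204494
w(2.96) ≈ -4.2045

-4.2045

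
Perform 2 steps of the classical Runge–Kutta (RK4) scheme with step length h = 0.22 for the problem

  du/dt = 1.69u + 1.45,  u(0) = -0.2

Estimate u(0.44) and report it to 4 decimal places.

0.5260

RK4: k1 = f(t_n, u_n); k2 = f(t_n + h/2, u_n + (h/2)·k1); k3 = f(t_n + h/2, u_n + (h/2)·k2); k4 = f(t_n + h, u_n + h·k3); u_{n+1} = u_n + (h/6)·(k1 + 2k2 + 2k3 + k4).
t=0.000000, u=-0.200000:
  k1 = f(0.000000, -0.200000) = 1.112000
  k2 = f(0.110000, -0.077680) = 1.318721
  k3 = f(0.110000, -0.054941) = 1.357150
  k4 = f(0.220000, 0.098573) = 1.616588
  u ← -0.200000 + (0.22/6)·(k1 + 2k2 + 2k3 + k4) = 0.096279
t=0.220000, u=0.096279:
  k1 = f(0.220000, 0.096279) = 1.612711
  k2 = f(0.330000, 0.273677) = 1.912514
  k3 = f(0.330000, 0.306655) = 1.968248
  k4 = f(0.440000, 0.529293) = 2.344506
  u ← 0.096279 + (0.22/6)·(k1 + 2k2 + 2k3 + k4) = 0.525966
u(0.44) ≈ 0.5260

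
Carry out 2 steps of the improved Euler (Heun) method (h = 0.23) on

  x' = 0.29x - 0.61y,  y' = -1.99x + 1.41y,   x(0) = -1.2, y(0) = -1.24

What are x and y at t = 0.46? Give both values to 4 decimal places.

Heun on (x,y): k1 = f(t_n, state_n); k2 = f(t_n + h, state_n + h·k1); state_{n+1} = state_n + (h/2)·(k1 + k2).
0.000000: (-1.200000, -1.240000)
  k1 = (0.408400, 0.639600)
  predictor → (-1.106068, -1.092892)
  k2 = (0.345904, 0.660098)
  → (-1.113255, -1.090535)
0.230000: (-1.113255, -1.090535)
  k1 = (0.342382, 0.677723)
  predictor → (-1.034507, -0.934658)
  k2 = (0.270135, 0.740801)
  → (-1.042816, -0.927404)
(x(0.46), y(0.46)) ≈ (-1.0428, -0.9274)

-1.0428, -0.9274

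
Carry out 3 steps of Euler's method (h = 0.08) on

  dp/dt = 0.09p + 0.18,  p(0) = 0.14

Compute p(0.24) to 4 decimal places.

Euler: p_{n+1} = p_n + h·f(t_n, p_n).
t=0.000000, p=0.140000: f=0.192600 → p ← 0.140000 + 0.08·0.192600 = 0.155408
t=0.080000, p=0.155408: f=0.193987 → p ← 0.155408 + 0.08·0.193987 = 0.170927
t=0.160000, p=0.170927: f=0.195383 → p ← 0.170927 + 0.08·0.195383 = 0.186558
p(0.24) ≈ 0.1866

0.1866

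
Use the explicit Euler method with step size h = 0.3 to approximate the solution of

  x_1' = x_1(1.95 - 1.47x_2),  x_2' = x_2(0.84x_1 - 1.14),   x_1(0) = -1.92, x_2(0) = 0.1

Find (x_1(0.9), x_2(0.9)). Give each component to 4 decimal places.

-7.3996, 0.0008

Euler on (x_1,x_2): x_1_{n+1} = x_1_n + h·x_1', x_2_{n+1} = x_2_n + h·x_2'.
0.000000: (-1.920000, 0.100000); f=(-3.461760, -0.275280) → (-2.958528, 0.017416)
0.300000: (-2.958528, 0.017416); f=(-5.693387, -0.063136) → (-4.666544, -0.001525)
0.600000: (-4.666544, -0.001525); f=(-9.110220, 0.007715) → (-7.399610, 0.000790)
(x_1(0.9), x_2(0.9)) ≈ (-7.3996, 0.0008)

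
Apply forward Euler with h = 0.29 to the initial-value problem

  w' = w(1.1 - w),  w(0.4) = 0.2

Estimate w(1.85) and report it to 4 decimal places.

Euler: w_{n+1} = w_n + h·f(x_n, w_n).
x=0.400000, w=0.200000: f=0.180000 → w ← 0.200000 + 0.29·0.180000 = 0.252200
x=0.690000, w=0.252200: f=0.213815 → w ← 0.252200 + 0.29·0.213815 = 0.314206
x=0.980000, w=0.314206: f=0.246901 → w ← 0.314206 + 0.29·0.246901 = 0.385808
x=1.270000, w=0.385808: f=0.275541 → w ← 0.385808 + 0.29·0.275541 = 0.465715
x=1.560000, w=0.465715: f=0.295396 → w ← 0.465715 + 0.29·0.295396 = 0.551379
w(1.85) ≈ 0.5514

0.5514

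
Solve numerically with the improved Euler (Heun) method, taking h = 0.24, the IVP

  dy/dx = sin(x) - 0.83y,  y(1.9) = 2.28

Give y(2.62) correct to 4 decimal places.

Heun: k1 = f(x_n, y_n); k2 = f(x_n + h, y_n + h·k1); y_{n+1} = y_n + (h/2)·(k1 + k2).
x=1.900000, y=2.280000:
  k1 = f(1.900000, 2.280000) = -0.946100
  k2 = f(2.140000, 2.052936) = -0.861606
  y ← 2.280000 + (0.24/2)·(-0.946100 + (-0.861606)) = 2.063075
x=2.140000, y=2.063075:
  k1 = f(2.140000, 2.063075) = -0.870022
  k2 = f(2.380000, 1.854270) = -0.848969
  y ← 2.063075 + (0.24/2)·(-0.870022 + (-0.848969)) = 1.856796
x=2.380000, y=1.856796:
  k1 = f(2.380000, 1.856796) = -0.851066
  k2 = f(2.620000, 1.652540) = -0.873347
  y ← 1.856796 + (0.24/2)·(-0.851066 + (-0.873347)) = 1.649867
y(2.62) ≈ 1.6499

1.6499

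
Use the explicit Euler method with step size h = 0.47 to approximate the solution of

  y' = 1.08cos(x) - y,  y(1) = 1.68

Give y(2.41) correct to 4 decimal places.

0.1710

Euler: y_{n+1} = y_n + h·f(x_n, y_n).
x=1.000000, y=1.680000: f=-1.096474 → y ← 1.680000 + 0.47·(-1.096474) = 1.164657
x=1.470000, y=1.164657: f=-1.055982 → y ← 1.164657 + 0.47·(-1.055982) = 0.668346
x=1.940000, y=0.668346: f=-1.058089 → y ← 0.668346 + 0.47·(-1.058089) = 0.171044
y(2.41) ≈ 0.1710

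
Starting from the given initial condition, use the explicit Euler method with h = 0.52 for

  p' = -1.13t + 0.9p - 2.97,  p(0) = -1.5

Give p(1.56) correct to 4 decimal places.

Euler: p_{n+1} = p_n + h·f(t_n, p_n).
t=0.000000, p=-1.500000: f=-4.320000 → p ← -1.500000 + 0.52·(-4.320000) = -3.746400
t=0.520000, p=-3.746400: f=-6.929360 → p ← -3.746400 + 0.52·(-6.929360) = -7.349667
t=1.040000, p=-7.349667: f=-10.759900 → p ← -7.349667 + 0.52·(-10.759900) = -12.944815
p(1.56) ≈ -12.9448

-12.9448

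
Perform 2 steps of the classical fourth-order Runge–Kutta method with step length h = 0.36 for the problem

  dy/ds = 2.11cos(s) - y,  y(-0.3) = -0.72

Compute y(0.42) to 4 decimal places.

0.7040

RK4: k1 = f(s_n, y_n); k2 = f(s_n + h/2, y_n + (h/2)·k1); k3 = f(s_n + h/2, y_n + (h/2)·k2); k4 = f(s_n + h, y_n + h·k3); y_{n+1} = y_n + (h/6)·(k1 + 2k2 + 2k3 + k4).
s=-0.300000, y=-0.720000:
  k1 = f(-0.300000, -0.720000) = 2.735760
  k2 = f(-0.120000, -0.227563) = 2.322389
  k3 = f(-0.120000, -0.301970) = 2.396796
  k4 = f(0.060000, 0.142847) = 1.963357
  y ← -0.720000 + (0.36/6)·(k1 + 2k2 + 2k3 + k4) = 0.128249
s=0.060000, y=0.128249:
  k1 = f(0.060000, 0.128249) = 1.977954
  k2 = f(0.240000, 0.484281) = 1.565242
  k3 = f(0.240000, 0.409993) = 1.639530
  k4 = f(0.420000, 0.718480) = 1.208138
  y ← 0.128249 + (0.36/6)·(k1 + 2k2 + 2k3 + k4) = 0.703987
y(0.42) ≈ 0.7040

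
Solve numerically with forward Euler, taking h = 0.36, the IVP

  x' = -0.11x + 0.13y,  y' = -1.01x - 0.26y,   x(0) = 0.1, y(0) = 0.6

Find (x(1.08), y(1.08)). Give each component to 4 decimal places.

0.1567, 0.3240

Euler on (x,y): x_{n+1} = x_n + h·x', y_{n+1} = y_n + h·y'.
0.000000: (0.100000, 0.600000); f=(0.067000, -0.257000) → (0.124120, 0.507480)
0.360000: (0.124120, 0.507480); f=(0.052319, -0.257306) → (0.142955, 0.414850)
0.720000: (0.142955, 0.414850); f=(0.038205, -0.252245) → (0.156709, 0.324041)
(x(1.08), y(1.08)) ≈ (0.1567, 0.3240)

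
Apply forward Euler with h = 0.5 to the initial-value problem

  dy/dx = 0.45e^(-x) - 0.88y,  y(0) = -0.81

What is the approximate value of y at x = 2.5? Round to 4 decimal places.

Euler: y_{n+1} = y_n + h·f(x_n, y_n).
x=0.000000, y=-0.810000: f=1.162800 → y ← -0.810000 + 0.5·1.162800 = -0.228600
x=0.500000, y=-0.228600: f=0.474107 → y ← -0.228600 + 0.5·0.474107 = 0.008453
x=1.000000, y=0.008453: f=0.158107 → y ← 0.008453 + 0.5·0.158107 = 0.087507
x=1.500000, y=0.087507: f=0.023403 → y ← 0.087507 + 0.5·0.023403 = 0.099208
x=2.000000, y=0.099208: f=-0.026402 → y ← 0.099208 + 0.5·(-0.026402) = 0.086007
y(2.5) ≈ 0.0860

0.0860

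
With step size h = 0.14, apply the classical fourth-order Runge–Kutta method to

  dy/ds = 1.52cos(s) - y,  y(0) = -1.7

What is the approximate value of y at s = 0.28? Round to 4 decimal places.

RK4: k1 = f(s_n, y_n); k2 = f(s_n + h/2, y_n + (h/2)·k1); k3 = f(s_n + h/2, y_n + (h/2)·k2); k4 = f(s_n + h, y_n + h·k3); y_{n+1} = y_n + (h/6)·(k1 + 2k2 + 2k3 + k4).
s=0.000000, y=-1.700000:
  k1 = f(0.000000, -1.700000) = 3.220000
  k2 = f(0.070000, -1.474600) = 2.990878
  k3 = f(0.070000, -1.490639) = 3.006916
  k4 = f(0.140000, -1.279032) = 2.784160
  y ← -1.700000 + (0.14/6)·(k1 + 2k2 + 2k3 + k4) = -1.280006
s=0.140000, y=-1.280006:
  k1 = f(0.140000, -1.280006) = 2.785134
  k2 = f(0.210000, -1.085047) = 2.571653
  k3 = f(0.210000, -1.099990) = 2.586597
  k4 = f(0.280000, -0.917882) = 2.378687
  y ← -1.280006 + (0.14/6)·(k1 + 2k2 + 2k3 + k4) = -0.918798
y(0.28) ≈ -0.9188

-0.9188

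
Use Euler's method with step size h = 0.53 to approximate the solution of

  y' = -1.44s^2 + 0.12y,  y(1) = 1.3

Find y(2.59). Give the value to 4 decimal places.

-4.4381

Euler: y_{n+1} = y_n + h·f(s_n, y_n).
s=1.000000, y=1.300000: f=-1.284000 → y ← 1.300000 + 0.53·(-1.284000) = 0.619480
s=1.530000, y=0.619480: f=-3.296558 → y ← 0.619480 + 0.53·(-3.296558) = -1.127696
s=2.060000, y=-1.127696: f=-6.246108 → y ← -1.127696 + 0.53·(-6.246108) = -4.438133
y(2.59) ≈ -4.4381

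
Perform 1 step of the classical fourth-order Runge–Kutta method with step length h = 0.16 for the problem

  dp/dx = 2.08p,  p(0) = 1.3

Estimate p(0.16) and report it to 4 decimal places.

1.8133

RK4: k1 = f(x_n, p_n); k2 = f(x_n + h/2, p_n + (h/2)·k1); k3 = f(x_n + h/2, p_n + (h/2)·k2); k4 = f(x_n + h, p_n + h·k3); p_{n+1} = p_n + (h/6)·(k1 + 2k2 + 2k3 + k4).
x=0.000000, p=1.300000:
  k1 = f(0.000000, 1.300000) = 2.704000
  k2 = f(0.080000, 1.516320) = 3.153946
  k3 = f(0.080000, 1.552316) = 3.228817
  k4 = f(0.160000, 1.816611) = 3.778550
  p ← 1.300000 + (0.16/6)·(k1 + 2k2 + 2k3 + k4) = 1.813282
p(0.16) ≈ 1.8133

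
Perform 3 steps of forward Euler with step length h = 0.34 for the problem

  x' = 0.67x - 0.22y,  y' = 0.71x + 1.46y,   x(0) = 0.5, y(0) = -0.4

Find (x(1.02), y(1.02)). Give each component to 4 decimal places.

Euler on (x,y): x_{n+1} = x_n + h·x', y_{n+1} = y_n + h·y'.
0.000000: (0.500000, -0.400000); f=(0.423000, -0.229000) → (0.643820, -0.477860)
0.340000: (0.643820, -0.477860); f=(0.536489, -0.240563) → (0.826226, -0.559652)
0.680000: (0.826226, -0.559652); f=(0.676695, -0.230471) → (1.056302, -0.638012)
(x(1.02), y(1.02)) ≈ (1.0563, -0.6380)

1.0563, -0.6380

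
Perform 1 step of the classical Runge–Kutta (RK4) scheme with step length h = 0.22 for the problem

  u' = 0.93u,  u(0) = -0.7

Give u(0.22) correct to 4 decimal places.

RK4: k1 = f(x_n, u_n); k2 = f(x_n + h/2, u_n + (h/2)·k1); k3 = f(x_n + h/2, u_n + (h/2)·k2); k4 = f(x_n + h, u_n + h·k3); u_{n+1} = u_n + (h/6)·(k1 + 2k2 + 2k3 + k4).
x=0.000000, u=-0.700000:
  k1 = f(0.000000, -0.700000) = -0.651000
  k2 = f(0.110000, -0.771610) = -0.717597
  k3 = f(0.110000, -0.778936) = -0.724410
  k4 = f(0.220000, -0.859370) = -0.799214
  u ← -0.700000 + (0.22/6)·(k1 + 2k2 + 2k3 + k4) = -0.858922
u(0.22) ≈ -0.8589

-0.8589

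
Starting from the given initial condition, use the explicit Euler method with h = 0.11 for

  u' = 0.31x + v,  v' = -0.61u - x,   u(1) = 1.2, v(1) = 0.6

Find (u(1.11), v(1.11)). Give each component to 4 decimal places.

1.3001, 0.4095

Euler on (u,v): u_{n+1} = u_n + h·u', v_{n+1} = v_n + h·v'.
1.000000: (1.200000, 0.600000); f=(0.910000, -1.732000) → (1.300100, 0.409480)
(u(1.11), v(1.11)) ≈ (1.3001, 0.4095)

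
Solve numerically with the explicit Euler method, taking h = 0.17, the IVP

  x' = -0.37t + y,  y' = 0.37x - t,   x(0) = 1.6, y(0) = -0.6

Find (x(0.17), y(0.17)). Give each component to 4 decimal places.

1.4980, -0.4994

Euler on (x,y): x_{n+1} = x_n + h·x', y_{n+1} = y_n + h·y'.
0.000000: (1.600000, -0.600000); f=(-0.600000, 0.592000) → (1.498000, -0.499360)
(x(0.17), y(0.17)) ≈ (1.4980, -0.4994)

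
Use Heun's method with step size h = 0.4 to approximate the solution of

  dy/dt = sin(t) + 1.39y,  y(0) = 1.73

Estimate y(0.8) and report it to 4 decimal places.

Heun: k1 = f(t_n, y_n); k2 = f(t_n + h, y_n + h·k1); y_{n+1} = y_n + (h/2)·(k1 + k2).
t=0.000000, y=1.730000:
  k1 = f(0.000000, 1.730000) = 2.404700
  k2 = f(0.400000, 2.691880) = 4.131132
  y ← 1.730000 + (0.4/2)·(2.404700 + 4.131132) = 3.037166
t=0.400000, y=3.037166:
  k1 = f(0.400000, 3.037166) = 4.611080
  k2 = f(0.800000, 4.881598) = 7.502777
  y ← 3.037166 + (0.4/2)·(4.611080 + 7.502777) = 5.459938
y(0.8) ≈ 5.4599

5.4599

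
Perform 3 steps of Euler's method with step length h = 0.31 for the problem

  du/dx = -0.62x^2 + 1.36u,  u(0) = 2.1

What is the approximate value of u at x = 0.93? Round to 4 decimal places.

Euler: u_{n+1} = u_n + h·f(x_n, u_n).
x=0.000000, u=2.100000: f=2.856000 → u ← 2.100000 + 0.31·2.856000 = 2.985360
x=0.310000, u=2.985360: f=4.000508 → u ← 2.985360 + 0.31·4.000508 = 4.225517
x=0.620000, u=4.225517: f=5.508376 → u ← 4.225517 + 0.31·5.508376 = 5.933114
u(0.93) ≈ 5.9331

5.9331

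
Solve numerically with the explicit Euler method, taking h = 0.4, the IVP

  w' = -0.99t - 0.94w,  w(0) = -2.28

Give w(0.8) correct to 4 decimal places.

Euler: w_{n+1} = w_n + h·f(t_n, w_n).
t=0.000000, w=-2.280000: f=2.143200 → w ← -2.280000 + 0.4·2.143200 = -1.422720
t=0.400000, w=-1.422720: f=0.941357 → w ← -1.422720 + 0.4·0.941357 = -1.046177
w(0.8) ≈ -1.0462

-1.0462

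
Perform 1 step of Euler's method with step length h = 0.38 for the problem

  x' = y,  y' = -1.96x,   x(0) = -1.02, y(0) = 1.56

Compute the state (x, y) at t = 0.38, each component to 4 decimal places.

-0.4272, 2.3197

Euler on (x,y): x_{n+1} = x_n + h·x', y_{n+1} = y_n + h·y'.
0.000000: (-1.020000, 1.560000); f=(1.560000, 1.999200) → (-0.427200, 2.319696)
(x(0.38), y(0.38)) ≈ (-0.4272, 2.3197)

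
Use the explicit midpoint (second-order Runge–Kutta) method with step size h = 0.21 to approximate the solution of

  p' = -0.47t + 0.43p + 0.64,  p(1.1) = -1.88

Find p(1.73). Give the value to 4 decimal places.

-2.4764

Midpoint: k1 = f(t_n, p_n); k2 = f(t_n + h/2, p_n + (h/2)·k1); p_{n+1} = p_n + h·k2.
t=1.100000, p=-1.880000:
  k1 = f(1.100000, -1.880000) = -0.685400
  k2 = f(1.205000, -1.951967) = -0.765696
  p ← -1.880000 + 0.21·(-0.765696) = -2.040796
t=1.310000, p=-2.040796:
  k1 = f(1.310000, -2.040796) = -0.853242
  k2 = f(1.415000, -2.130387) = -0.941116
  p ← -2.040796 + 0.21·(-0.941116) = -2.238431
t=1.520000, p=-2.238431:
  k1 = f(1.520000, -2.238431) = -1.036925
  k2 = f(1.625000, -2.347308) = -1.133092
  p ← -2.238431 + 0.21·(-1.133092) = -2.476380
p(1.73) ≈ -2.4764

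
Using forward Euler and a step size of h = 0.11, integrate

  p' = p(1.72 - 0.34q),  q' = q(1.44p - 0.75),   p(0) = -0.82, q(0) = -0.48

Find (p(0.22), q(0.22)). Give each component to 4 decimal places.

-1.1911, -0.2876

Euler on (p,q): p_{n+1} = p_n + h·p', q_{n+1} = q_n + h·q'.
0.000000: (-0.820000, -0.480000); f=(-1.544224, 0.926784) → (-0.989865, -0.378054)
0.110000: (-0.989865, -0.378054); f=(-1.829803, 0.822420) → (-1.191143, -0.287588)
(p(0.22), q(0.22)) ≈ (-1.1911, -0.2876)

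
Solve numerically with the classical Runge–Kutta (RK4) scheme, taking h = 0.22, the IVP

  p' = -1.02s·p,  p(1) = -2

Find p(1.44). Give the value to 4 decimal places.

-1.1568

RK4: k1 = f(s_n, p_n); k2 = f(s_n + h/2, p_n + (h/2)·k1); k3 = f(s_n + h/2, p_n + (h/2)·k2); k4 = f(s_n + h, p_n + h·k3); p_{n+1} = p_n + (h/6)·(k1 + 2k2 + 2k3 + k4).
s=1.000000, p=-2.000000:
  k1 = f(1.000000, -2.000000) = 2.040000
  k2 = f(1.110000, -1.775600) = 2.010334
  k3 = f(1.110000, -1.778863) = 2.014029
  k4 = f(1.220000, -1.556914) = 1.937423
  p ← -2.000000 + (0.22/6)·(k1 + 2k2 + 2k3 + k4) = -1.559041
s=1.220000, p=-1.559041:
  k1 = f(1.220000, -1.559041) = 1.940071
  k2 = f(1.330000, -1.345633) = 1.825486
  k3 = f(1.330000, -1.358238) = 1.842585
  k4 = f(1.440000, -1.153672) = 1.694514
  p ← -1.559041 + (0.22/6)·(k1 + 2k2 + 2k3 + k4) = -1.156781
p(1.44) ≈ -1.1568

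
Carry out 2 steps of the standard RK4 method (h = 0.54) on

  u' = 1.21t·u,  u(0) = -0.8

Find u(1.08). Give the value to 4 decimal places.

-1.6194

RK4: k1 = f(t_n, u_n); k2 = f(t_n + h/2, u_n + (h/2)·k1); k3 = f(t_n + h/2, u_n + (h/2)·k2); k4 = f(t_n + h, u_n + h·k3); u_{n+1} = u_n + (h/6)·(k1 + 2k2 + 2k3 + k4).
t=0.000000, u=-0.800000:
  k1 = f(0.000000, -0.800000) = 0.000000
  k2 = f(0.270000, -0.800000) = -0.261360
  k3 = f(0.270000, -0.870567) = -0.284414
  k4 = f(0.540000, -0.953584) = -0.623072
  u ← -0.800000 + (0.54/6)·(k1 + 2k2 + 2k3 + k4) = -0.954316
t=0.540000, u=-0.954316:
  k1 = f(0.540000, -0.954316) = -0.623550
  k2 = f(0.810000, -1.122674) = -1.100333
  k3 = f(0.810000, -1.251406) = -1.226503
  k4 = f(1.080000, -1.616627) = -2.112609
  u ← -0.954316 + (0.54/6)·(k1 + 2k2 + 2k3 + k4) = -1.619401
u(1.08) ≈ -1.6194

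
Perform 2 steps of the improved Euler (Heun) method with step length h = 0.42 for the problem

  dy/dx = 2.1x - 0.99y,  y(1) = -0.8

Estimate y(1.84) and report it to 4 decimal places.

1.4102

Heun: k1 = f(x_n, y_n); k2 = f(x_n + h, y_n + h·k1); y_{n+1} = y_n + (h/2)·(k1 + k2).
x=1.000000, y=-0.800000:
  k1 = f(1.000000, -0.800000) = 2.892000
  k2 = f(1.420000, 0.414640) = 2.571506
  y ← -0.800000 + (0.42/2)·(2.892000 + 2.571506) = 0.347336
x=1.420000, y=0.347336:
  k1 = f(1.420000, 0.347336) = 2.638137
  k2 = f(1.840000, 1.455354) = 2.423200
  y ← 0.347336 + (0.42/2)·(2.638137 + 2.423200) = 1.410217
y(1.84) ≈ 1.4102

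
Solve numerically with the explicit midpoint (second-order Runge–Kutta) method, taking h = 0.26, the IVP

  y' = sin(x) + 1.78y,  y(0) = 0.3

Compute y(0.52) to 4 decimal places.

0.9066

Midpoint: k1 = f(x_n, y_n); k2 = f(x_n + h/2, y_n + (h/2)·k1); y_{n+1} = y_n + h·k2.
x=0.000000, y=0.300000:
  k1 = f(0.000000, 0.300000) = 0.534000
  k2 = f(0.130000, 0.369420) = 0.787202
  y ← 0.300000 + 0.26·0.787202 = 0.504672
x=0.260000, y=0.504672:
  k1 = f(0.260000, 0.504672) = 1.155398
  k2 = f(0.390000, 0.654874) = 1.545864
  y ← 0.504672 + 0.26·1.545864 = 0.906597
y(0.52) ≈ 0.9066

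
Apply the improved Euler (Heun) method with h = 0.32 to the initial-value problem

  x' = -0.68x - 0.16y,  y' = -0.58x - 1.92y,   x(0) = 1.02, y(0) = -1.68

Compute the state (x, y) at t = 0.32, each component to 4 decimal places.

0.8773, -1.0834

Heun on (x,y): k1 = f(t_n, state_n); k2 = f(t_n + h, state_n + h·k1); state_{n+1} = state_n + (h/2)·(k1 + k2).
0.000000: (1.020000, -1.680000)
  k1 = (-0.424800, 2.634000)
  predictor → (0.884064, -0.837120)
  k2 = (-0.467224, 1.094513)
  → (0.877276, -1.083438)
(x(0.32), y(0.32)) ≈ (0.8773, -1.0834)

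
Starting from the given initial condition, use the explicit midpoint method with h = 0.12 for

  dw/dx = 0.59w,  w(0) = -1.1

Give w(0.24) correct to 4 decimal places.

-1.2672

Midpoint: k1 = f(x_n, w_n); k2 = f(x_n + h/2, w_n + (h/2)·k1); w_{n+1} = w_n + h·k2.
x=0.000000, w=-1.100000:
  k1 = f(0.000000, -1.100000) = -0.649000
  k2 = f(0.060000, -1.138940) = -0.671975
  w ← -1.100000 + 0.12·(-0.671975) = -1.180637
x=0.120000, w=-1.180637:
  k1 = f(0.120000, -1.180637) = -0.696576
  k2 = f(0.180000, -1.222432) = -0.721235
  w ← -1.180637 + 0.12·(-0.721235) = -1.267185
w(0.24) ≈ -1.2672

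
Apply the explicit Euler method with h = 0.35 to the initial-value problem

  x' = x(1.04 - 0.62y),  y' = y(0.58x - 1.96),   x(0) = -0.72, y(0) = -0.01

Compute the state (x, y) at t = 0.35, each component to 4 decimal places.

-0.9836, -0.0017

Euler on (x,y): x_{n+1} = x_n + h·x', y_{n+1} = y_n + h·y'.
0.000000: (-0.720000, -0.010000); f=(-0.753264, 0.023776) → (-0.983642, -0.001678)
(x(0.35), y(0.35)) ≈ (-0.9836, -0.0017)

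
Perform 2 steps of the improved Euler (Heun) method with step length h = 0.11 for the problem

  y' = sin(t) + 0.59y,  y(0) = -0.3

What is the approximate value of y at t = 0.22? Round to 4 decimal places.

Heun: k1 = f(t_n, y_n); k2 = f(t_n + h, y_n + h·k1); y_{n+1} = y_n + (h/2)·(k1 + k2).
t=0.000000, y=-0.300000:
  k1 = f(0.000000, -0.300000) = -0.177000
  k2 = f(0.110000, -0.319470) = -0.078709
  y ← -0.300000 + (0.11/2)·(-0.177000 + (-0.078709)) = -0.314064
t=0.110000, y=-0.314064:
  k1 = f(0.110000, -0.314064) = -0.075519
  k2 = f(0.220000, -0.322371) = 0.028031
  y ← -0.314064 + (0.11/2)·(-0.075519 + 0.028031) = -0.316676
y(0.22) ≈ -0.3167

-0.3167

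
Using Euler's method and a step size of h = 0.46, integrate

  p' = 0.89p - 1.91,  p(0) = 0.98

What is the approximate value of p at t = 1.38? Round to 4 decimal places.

Euler: p_{n+1} = p_n + h·f(t_n, p_n).
t=0.000000, p=0.980000: f=-1.037800 → p ← 0.980000 + 0.46·(-1.037800) = 0.502612
t=0.460000, p=0.502612: f=-1.462675 → p ← 0.502612 + 0.46·(-1.462675) = -0.170219
t=0.920000, p=-0.170219: f=-2.061495 → p ← -0.170219 + 0.46·(-2.061495) = -1.118506
p(1.38) ≈ -1.1185

-1.1185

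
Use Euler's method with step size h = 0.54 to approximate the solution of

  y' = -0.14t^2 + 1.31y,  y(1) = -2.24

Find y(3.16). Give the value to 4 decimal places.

-21.0130

Euler: y_{n+1} = y_n + h·f(t_n, y_n).
t=1.000000, y=-2.240000: f=-3.074400 → y ← -2.240000 + 0.54·(-3.074400) = -3.900176
t=1.540000, y=-3.900176: f=-5.441255 → y ← -3.900176 + 0.54·(-5.441255) = -6.838453
t=2.080000, y=-6.838453: f=-9.564070 → y ← -6.838453 + 0.54·(-9.564070) = -12.003051
t=2.620000, y=-12.003051: f=-16.685013 → y ← -12.003051 + 0.54·(-16.685013) = -21.012958
y(3.16) ≈ -21.0130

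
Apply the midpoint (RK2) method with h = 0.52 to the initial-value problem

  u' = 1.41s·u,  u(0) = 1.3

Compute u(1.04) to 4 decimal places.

2.6018

Midpoint: k1 = f(s_n, u_n); k2 = f(s_n + h/2, u_n + (h/2)·k1); u_{n+1} = u_n + h·k2.
s=0.000000, u=1.300000:
  k1 = f(0.000000, 1.300000) = 0.000000
  k2 = f(0.260000, 1.300000) = 0.476580
  u ← 1.300000 + 0.52·0.476580 = 1.547822
s=0.520000, u=1.547822:
  k1 = f(0.520000, 1.547822) = 1.134863
  k2 = f(0.780000, 1.842886) = 2.026806
  u ← 1.547822 + 0.52·2.026806 = 2.601761
u(1.04) ≈ 2.6018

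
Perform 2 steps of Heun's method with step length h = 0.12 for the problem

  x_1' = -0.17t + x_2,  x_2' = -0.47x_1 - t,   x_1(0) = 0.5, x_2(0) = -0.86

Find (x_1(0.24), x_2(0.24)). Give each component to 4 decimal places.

0.2809, -0.9332

Heun on (x_1,x_2): k1 = f(t_n, state_n); k2 = f(t_n + h, state_n + h·k1); state_{n+1} = state_n + (h/2)·(k1 + k2).
0.000000: (0.500000, -0.860000)
  k1 = (-0.860000, -0.235000)
  predictor → (0.396800, -0.888200)
  k2 = (-0.908600, -0.306496)
  → (0.393884, -0.892490)
0.120000: (0.393884, -0.892490)
  k1 = (-0.912890, -0.305125)
  predictor → (0.284337, -0.929105)
  k2 = (-0.969905, -0.373638)
  → (0.280916, -0.933216)
(x_1(0.24), x_2(0.24)) ≈ (0.2809, -0.9332)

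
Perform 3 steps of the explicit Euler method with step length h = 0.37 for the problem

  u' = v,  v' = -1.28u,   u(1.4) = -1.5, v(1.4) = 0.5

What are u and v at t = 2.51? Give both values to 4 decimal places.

Euler on (u,v): u_{n+1} = u_n + h·u', v_{n+1} = v_n + h·v'.
1.400000: (-1.500000, 0.500000); f=(0.500000, 1.920000) → (-1.315000, 1.210400)
1.770000: (-1.315000, 1.210400); f=(1.210400, 1.683200) → (-0.867152, 1.833184)
2.140000: (-0.867152, 1.833184); f=(1.833184, 1.109955) → (-0.188874, 2.243867)
(u(2.51), v(2.51)) ≈ (-0.1889, 2.2439)

-0.1889, 2.2439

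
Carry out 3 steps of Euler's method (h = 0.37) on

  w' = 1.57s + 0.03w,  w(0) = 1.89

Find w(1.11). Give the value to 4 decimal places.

Euler: w_{n+1} = w_n + h·f(s_n, w_n).
s=0.000000, w=1.890000: f=0.056700 → w ← 1.890000 + 0.37·0.056700 = 1.910979
s=0.370000, w=1.910979: f=0.638229 → w ← 1.910979 + 0.37·0.638229 = 2.147124
s=0.740000, w=2.147124: f=1.226214 → w ← 2.147124 + 0.37·1.226214 = 2.600823
w(1.11) ≈ 2.6008

2.6008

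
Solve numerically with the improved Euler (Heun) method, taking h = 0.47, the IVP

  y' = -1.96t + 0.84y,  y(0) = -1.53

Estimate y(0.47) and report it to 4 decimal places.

Heun: k1 = f(t_n, y_n); k2 = f(t_n + h, y_n + h·k1); y_{n+1} = y_n + (h/2)·(k1 + k2).
t=0.000000, y=-1.530000:
  k1 = f(0.000000, -1.530000) = -1.285200
  k2 = f(0.470000, -2.134044) = -2.713797
  y ← -1.530000 + (0.47/2)·(-1.285200 + (-2.713797)) = -2.469764
y(0.47) ≈ -2.4698

-2.4698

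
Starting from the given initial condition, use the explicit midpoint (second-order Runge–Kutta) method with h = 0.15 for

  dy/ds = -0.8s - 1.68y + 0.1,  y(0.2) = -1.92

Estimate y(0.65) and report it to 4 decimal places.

Midpoint: k1 = f(s_n, y_n); k2 = f(s_n + h/2, y_n + (h/2)·k1); y_{n+1} = y_n + h·k2.
s=0.200000, y=-1.920000:
  k1 = f(0.200000, -1.920000) = 3.165600
  k2 = f(0.275000, -1.682580) = 2.706734
  y ← -1.920000 + 0.15·2.706734 = -1.513990
s=0.350000, y=-1.513990:
  k1 = f(0.350000, -1.513990) = 2.363503
  k2 = f(0.425000, -1.336727) = 2.005702
  y ← -1.513990 + 0.15·2.005702 = -1.213135
s=0.500000, y=-1.213135:
  k1 = f(0.500000, -1.213135) = 1.738066
  k2 = f(0.575000, -1.082780) = 1.459070
  y ← -1.213135 + 0.15·1.459070 = -0.994274
y(0.65) ≈ -0.9943

-0.9943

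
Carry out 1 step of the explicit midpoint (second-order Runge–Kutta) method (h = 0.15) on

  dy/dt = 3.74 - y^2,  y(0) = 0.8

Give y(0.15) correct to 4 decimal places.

1.2011

Midpoint: k1 = f(t_n, y_n); k2 = f(t_n + h/2, y_n + (h/2)·k1); y_{n+1} = y_n + h·k2.
t=0.000000, y=0.800000:
  k1 = f(0.000000, 0.800000) = 3.100000
  k2 = f(0.075000, 1.032500) = 2.673944
  y ← 0.800000 + 0.15·2.673944 = 1.201092
y(0.15) ≈ 1.2011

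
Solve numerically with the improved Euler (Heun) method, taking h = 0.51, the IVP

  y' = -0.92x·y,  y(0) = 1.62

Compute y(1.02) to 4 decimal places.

0.9959

Heun: k1 = f(x_n, y_n); k2 = f(x_n + h, y_n + h·k1); y_{n+1} = y_n + (h/2)·(k1 + k2).
x=0.000000, y=1.620000:
  k1 = f(0.000000, 1.620000) = 0.000000
  k2 = f(0.510000, 1.620000) = -0.760104
  y ← 1.620000 + (0.51/2)·(0.000000 + (-0.760104)) = 1.426173
x=0.510000, y=1.426173:
  k1 = f(0.510000, 1.426173) = -0.669161
  k2 = f(1.020000, 1.084902) = -1.018072
  y ← 1.426173 + (0.51/2)·(-0.669161 + (-1.018072)) = 0.995929
y(1.02) ≈ 0.9959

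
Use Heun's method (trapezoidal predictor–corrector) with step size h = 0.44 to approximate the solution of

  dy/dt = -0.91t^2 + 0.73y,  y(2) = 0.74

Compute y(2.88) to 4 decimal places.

Heun: k1 = f(t_n, y_n); k2 = f(t_n + h, y_n + h·k1); y_{n+1} = y_n + (h/2)·(k1 + k2).
t=2.000000, y=0.740000:
  k1 = f(2.000000, 0.740000) = -3.099800
  k2 = f(2.440000, -0.623912) = -5.873232
  y ← 0.740000 + (0.44/2)·(-3.099800 + (-5.873232)) = -1.234067
t=2.440000, y=-1.234067:
  k1 = f(2.440000, -1.234067) = -6.318645
  k2 = f(2.880000, -4.014271) = -10.478322
  y ← -1.234067 + (0.44/2)·(-6.318645 + (-10.478322)) = -4.929400
y(2.88) ≈ -4.9294

-4.9294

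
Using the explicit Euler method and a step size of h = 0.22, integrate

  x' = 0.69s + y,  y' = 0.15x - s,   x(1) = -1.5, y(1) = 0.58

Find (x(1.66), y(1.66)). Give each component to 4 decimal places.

Euler on (x,y): x_{n+1} = x_n + h·x', y_{n+1} = y_n + h·y'.
1.000000: (-1.500000, 0.580000); f=(1.270000, -1.225000) → (-1.220600, 0.310500)
1.220000: (-1.220600, 0.310500); f=(1.152300, -1.403090) → (-0.967094, 0.001820)
1.440000: (-0.967094, 0.001820); f=(0.995420, -1.585064) → (-0.748102, -0.346894)
(x(1.66), y(1.66)) ≈ (-0.7481, -0.3469)

-0.7481, -0.3469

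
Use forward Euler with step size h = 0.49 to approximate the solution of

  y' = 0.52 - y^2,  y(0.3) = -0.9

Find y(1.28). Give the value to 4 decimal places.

-1.3194

Euler: y_{n+1} = y_n + h·f(s_n, y_n).
s=0.300000, y=-0.900000: f=-0.290000 → y ← -0.900000 + 0.49·(-0.290000) = -1.042100
s=0.790000, y=-1.042100: f=-0.565972 → y ← -1.042100 + 0.49·(-0.565972) = -1.319426
y(1.28) ≈ -1.3194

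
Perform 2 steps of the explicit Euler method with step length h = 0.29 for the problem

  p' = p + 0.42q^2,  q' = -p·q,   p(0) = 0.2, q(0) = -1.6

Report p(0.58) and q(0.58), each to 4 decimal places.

1.0117, -1.2581

Euler on (p,q): p_{n+1} = p_n + h·p', q_{n+1} = q_n + h·q'.
0.000000: (0.200000, -1.600000); f=(1.275200, 0.320000) → (0.569808, -1.507200)
0.290000: (0.569808, -1.507200); f=(1.523902, 0.858815) → (1.011740, -1.258144)
(p(0.58), q(0.58)) ≈ (1.0117, -1.2581)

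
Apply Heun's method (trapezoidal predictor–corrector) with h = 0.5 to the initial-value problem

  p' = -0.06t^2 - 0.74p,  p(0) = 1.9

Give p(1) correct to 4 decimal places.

0.9069

Heun: k1 = f(t_n, p_n); k2 = f(t_n + h, p_n + h·k1); p_{n+1} = p_n + (h/2)·(k1 + k2).
t=0.000000, p=1.900000:
  k1 = f(0.000000, 1.900000) = -1.406000
  k2 = f(0.500000, 1.197000) = -0.900780
  p ← 1.900000 + (0.5/2)·(-1.406000 + (-0.900780)) = 1.323305
t=0.500000, p=1.323305:
  k1 = f(0.500000, 1.323305) = -0.994246
  k2 = f(1.000000, 0.826182) = -0.671375
  p ← 1.323305 + (0.5/2)·(-0.994246 + (-0.671375)) = 0.906900
p(1) ≈ 0.9069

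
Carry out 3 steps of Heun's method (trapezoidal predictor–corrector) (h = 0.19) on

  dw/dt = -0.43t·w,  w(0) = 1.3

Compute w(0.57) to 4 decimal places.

1.2122

Heun: k1 = f(t_n, w_n); k2 = f(t_n + h, w_n + h·k1); w_{n+1} = w_n + (h/2)·(k1 + k2).
t=0.000000, w=1.300000:
  k1 = f(0.000000, 1.300000) = 0.000000
  k2 = f(0.190000, 1.300000) = -0.106210
  w ← 1.300000 + (0.19/2)·(0.000000 + (-0.106210)) = 1.289910
t=0.190000, w=1.289910:
  k1 = f(0.190000, 1.289910) = -0.105386
  k2 = f(0.380000, 1.269887) = -0.207499
  w ← 1.289910 + (0.19/2)·(-0.105386 + (-0.207499)) = 1.260186
t=0.380000, w=1.260186:
  k1 = f(0.380000, 1.260186) = -0.205914
  k2 = f(0.570000, 1.221062) = -0.299282
  w ← 1.260186 + (0.19/2)·(-0.205914 + (-0.299282)) = 1.212192
w(0.57) ≈ 1.2122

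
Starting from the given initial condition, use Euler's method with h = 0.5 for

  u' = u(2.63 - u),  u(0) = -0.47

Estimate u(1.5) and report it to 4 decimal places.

Euler: u_{n+1} = u_n + h·f(x_n, u_n).
x=0.000000, u=-0.470000: f=-1.457000 → u ← -0.470000 + 0.5·(-1.457000) = -1.198500
x=0.500000, u=-1.198500: f=-4.588457 → u ← -1.198500 + 0.5·(-4.588457) = -3.492729
x=1.000000, u=-3.492729: f=-21.385030 → u ← -3.492729 + 0.5·(-21.385030) = -14.185243
u(1.5) ≈ -14.1852

-14.1852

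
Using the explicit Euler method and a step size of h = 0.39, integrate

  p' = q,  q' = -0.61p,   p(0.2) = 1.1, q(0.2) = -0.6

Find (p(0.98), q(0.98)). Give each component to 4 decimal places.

0.5299, -1.0677

Euler on (p,q): p_{n+1} = p_n + h·p', q_{n+1} = q_n + h·q'.
0.200000: (1.100000, -0.600000); f=(-0.600000, -0.671000) → (0.866000, -0.861690)
0.590000: (0.866000, -0.861690); f=(-0.861690, -0.528260) → (0.529941, -1.067711)
(p(0.98), q(0.98)) ≈ (0.5299, -1.0677)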